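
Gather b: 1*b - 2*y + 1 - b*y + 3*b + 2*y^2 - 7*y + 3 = b*(4 - y) + 2*y^2 - 9*y + 4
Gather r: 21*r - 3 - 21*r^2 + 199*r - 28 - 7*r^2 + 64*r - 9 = -28*r^2 + 284*r - 40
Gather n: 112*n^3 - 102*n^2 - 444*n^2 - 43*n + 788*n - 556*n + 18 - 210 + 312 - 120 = 112*n^3 - 546*n^2 + 189*n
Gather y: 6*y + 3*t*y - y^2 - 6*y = 3*t*y - y^2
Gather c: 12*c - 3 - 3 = 12*c - 6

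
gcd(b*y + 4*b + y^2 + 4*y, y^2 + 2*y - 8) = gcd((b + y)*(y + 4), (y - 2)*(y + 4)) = y + 4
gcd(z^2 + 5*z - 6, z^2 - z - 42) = z + 6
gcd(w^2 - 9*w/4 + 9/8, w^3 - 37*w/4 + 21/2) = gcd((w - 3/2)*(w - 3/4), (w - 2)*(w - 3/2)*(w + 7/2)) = w - 3/2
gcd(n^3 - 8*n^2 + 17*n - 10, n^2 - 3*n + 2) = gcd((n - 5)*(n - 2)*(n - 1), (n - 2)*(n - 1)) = n^2 - 3*n + 2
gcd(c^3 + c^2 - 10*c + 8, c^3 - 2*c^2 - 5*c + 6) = c - 1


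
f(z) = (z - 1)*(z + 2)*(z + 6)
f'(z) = (z - 1)*(z + 2) + (z - 1)*(z + 6) + (z + 2)*(z + 6) = 3*z^2 + 14*z + 4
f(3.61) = 140.71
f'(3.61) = 93.64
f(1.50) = 13.12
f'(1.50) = 31.75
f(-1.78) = -2.58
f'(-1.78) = -11.41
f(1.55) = 14.74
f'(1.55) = 32.91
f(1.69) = 19.58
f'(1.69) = 36.23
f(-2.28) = 3.42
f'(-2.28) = -12.32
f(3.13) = 99.76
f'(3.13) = 77.21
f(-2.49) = 6.00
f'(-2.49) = -12.26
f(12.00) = 2772.00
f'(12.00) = 604.00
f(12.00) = 2772.00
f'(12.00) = 604.00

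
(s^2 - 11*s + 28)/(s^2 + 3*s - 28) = (s - 7)/(s + 7)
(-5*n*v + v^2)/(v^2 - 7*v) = (-5*n + v)/(v - 7)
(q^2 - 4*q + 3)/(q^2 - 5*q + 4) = (q - 3)/(q - 4)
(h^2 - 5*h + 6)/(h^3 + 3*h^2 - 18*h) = (h - 2)/(h*(h + 6))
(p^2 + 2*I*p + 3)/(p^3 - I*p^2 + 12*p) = (p - I)/(p*(p - 4*I))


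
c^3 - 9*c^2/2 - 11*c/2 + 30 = (c - 4)*(c - 3)*(c + 5/2)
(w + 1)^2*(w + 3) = w^3 + 5*w^2 + 7*w + 3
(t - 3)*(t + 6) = t^2 + 3*t - 18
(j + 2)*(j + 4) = j^2 + 6*j + 8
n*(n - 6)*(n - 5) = n^3 - 11*n^2 + 30*n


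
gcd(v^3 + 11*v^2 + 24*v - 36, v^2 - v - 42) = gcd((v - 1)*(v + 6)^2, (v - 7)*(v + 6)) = v + 6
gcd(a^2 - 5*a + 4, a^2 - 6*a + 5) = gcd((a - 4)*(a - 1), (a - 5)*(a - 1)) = a - 1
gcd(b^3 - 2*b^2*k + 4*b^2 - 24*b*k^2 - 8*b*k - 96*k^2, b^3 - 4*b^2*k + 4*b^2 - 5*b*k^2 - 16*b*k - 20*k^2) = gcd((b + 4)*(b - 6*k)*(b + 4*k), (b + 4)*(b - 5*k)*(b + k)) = b + 4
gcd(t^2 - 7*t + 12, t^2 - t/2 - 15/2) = t - 3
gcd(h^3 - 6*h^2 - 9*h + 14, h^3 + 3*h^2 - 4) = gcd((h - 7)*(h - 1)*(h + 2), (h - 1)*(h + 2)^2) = h^2 + h - 2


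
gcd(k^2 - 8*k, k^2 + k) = k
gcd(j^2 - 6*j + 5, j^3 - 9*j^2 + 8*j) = j - 1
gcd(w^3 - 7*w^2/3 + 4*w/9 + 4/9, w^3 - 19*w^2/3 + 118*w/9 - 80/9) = w - 2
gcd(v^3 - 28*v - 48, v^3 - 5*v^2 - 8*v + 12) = v^2 - 4*v - 12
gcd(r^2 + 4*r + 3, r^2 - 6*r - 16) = 1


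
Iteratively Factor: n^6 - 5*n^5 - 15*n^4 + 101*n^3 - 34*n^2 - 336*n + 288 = (n - 4)*(n^5 - n^4 - 19*n^3 + 25*n^2 + 66*n - 72) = (n - 4)*(n - 3)*(n^4 + 2*n^3 - 13*n^2 - 14*n + 24) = (n - 4)*(n - 3)*(n - 1)*(n^3 + 3*n^2 - 10*n - 24) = (n - 4)*(n - 3)^2*(n - 1)*(n^2 + 6*n + 8) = (n - 4)*(n - 3)^2*(n - 1)*(n + 4)*(n + 2)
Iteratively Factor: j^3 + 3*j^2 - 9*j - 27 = (j - 3)*(j^2 + 6*j + 9) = (j - 3)*(j + 3)*(j + 3)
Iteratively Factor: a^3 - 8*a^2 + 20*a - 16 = (a - 2)*(a^2 - 6*a + 8) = (a - 4)*(a - 2)*(a - 2)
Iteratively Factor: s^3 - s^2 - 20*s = (s - 5)*(s^2 + 4*s) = s*(s - 5)*(s + 4)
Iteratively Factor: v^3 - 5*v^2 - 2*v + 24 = (v + 2)*(v^2 - 7*v + 12) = (v - 3)*(v + 2)*(v - 4)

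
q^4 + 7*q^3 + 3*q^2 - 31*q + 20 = (q - 1)^2*(q + 4)*(q + 5)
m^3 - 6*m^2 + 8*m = m*(m - 4)*(m - 2)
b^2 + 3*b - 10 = (b - 2)*(b + 5)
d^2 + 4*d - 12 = (d - 2)*(d + 6)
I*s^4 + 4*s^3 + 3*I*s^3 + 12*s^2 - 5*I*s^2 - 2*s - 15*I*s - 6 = (s + 3)*(s - 2*I)*(s - I)*(I*s + 1)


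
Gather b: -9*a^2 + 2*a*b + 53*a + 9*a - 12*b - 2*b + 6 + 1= -9*a^2 + 62*a + b*(2*a - 14) + 7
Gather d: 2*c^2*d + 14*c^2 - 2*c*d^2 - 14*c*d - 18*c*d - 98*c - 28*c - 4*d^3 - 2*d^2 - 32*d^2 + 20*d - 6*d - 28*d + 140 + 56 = 14*c^2 - 126*c - 4*d^3 + d^2*(-2*c - 34) + d*(2*c^2 - 32*c - 14) + 196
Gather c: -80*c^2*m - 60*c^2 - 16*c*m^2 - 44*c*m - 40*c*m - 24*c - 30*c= c^2*(-80*m - 60) + c*(-16*m^2 - 84*m - 54)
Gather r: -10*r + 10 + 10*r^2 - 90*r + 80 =10*r^2 - 100*r + 90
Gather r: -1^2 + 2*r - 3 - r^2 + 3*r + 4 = -r^2 + 5*r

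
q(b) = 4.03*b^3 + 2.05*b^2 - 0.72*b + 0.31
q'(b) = 12.09*b^2 + 4.1*b - 0.72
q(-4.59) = -342.91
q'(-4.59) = 235.17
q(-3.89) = -203.09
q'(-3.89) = 166.28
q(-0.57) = 0.64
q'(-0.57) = 0.87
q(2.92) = 116.02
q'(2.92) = 114.34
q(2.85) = 108.20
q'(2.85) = 109.17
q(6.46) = 1167.64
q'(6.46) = 530.30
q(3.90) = 267.74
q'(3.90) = 199.16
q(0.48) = 0.88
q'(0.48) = 4.03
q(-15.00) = -13128.89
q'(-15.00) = 2658.03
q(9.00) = 3097.75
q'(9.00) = 1015.47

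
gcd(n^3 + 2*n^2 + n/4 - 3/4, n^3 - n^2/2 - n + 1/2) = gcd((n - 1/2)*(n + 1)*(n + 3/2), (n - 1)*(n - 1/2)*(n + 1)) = n^2 + n/2 - 1/2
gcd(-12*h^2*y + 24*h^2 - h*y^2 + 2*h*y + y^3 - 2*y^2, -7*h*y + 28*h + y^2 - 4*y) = 1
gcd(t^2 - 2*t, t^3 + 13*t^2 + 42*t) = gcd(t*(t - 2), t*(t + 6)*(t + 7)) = t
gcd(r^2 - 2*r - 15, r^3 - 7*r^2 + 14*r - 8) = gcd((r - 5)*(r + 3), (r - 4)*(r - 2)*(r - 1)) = 1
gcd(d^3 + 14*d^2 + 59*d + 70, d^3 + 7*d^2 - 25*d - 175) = d^2 + 12*d + 35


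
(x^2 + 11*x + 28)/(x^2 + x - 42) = (x + 4)/(x - 6)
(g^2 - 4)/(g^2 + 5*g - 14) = (g + 2)/(g + 7)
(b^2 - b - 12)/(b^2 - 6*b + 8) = (b + 3)/(b - 2)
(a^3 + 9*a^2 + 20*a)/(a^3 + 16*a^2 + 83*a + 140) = a/(a + 7)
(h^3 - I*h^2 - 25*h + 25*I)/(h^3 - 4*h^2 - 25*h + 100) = (h - I)/(h - 4)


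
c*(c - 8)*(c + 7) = c^3 - c^2 - 56*c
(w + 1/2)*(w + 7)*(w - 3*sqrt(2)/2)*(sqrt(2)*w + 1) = sqrt(2)*w^4 - 2*w^3 + 15*sqrt(2)*w^3/2 - 15*w^2 + 2*sqrt(2)*w^2 - 45*sqrt(2)*w/4 - 7*w - 21*sqrt(2)/4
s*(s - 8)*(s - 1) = s^3 - 9*s^2 + 8*s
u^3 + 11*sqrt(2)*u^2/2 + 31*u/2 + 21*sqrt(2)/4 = (u + sqrt(2)/2)*(u + 3*sqrt(2)/2)*(u + 7*sqrt(2)/2)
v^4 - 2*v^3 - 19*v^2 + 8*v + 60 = (v - 5)*(v - 2)*(v + 2)*(v + 3)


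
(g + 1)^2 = g^2 + 2*g + 1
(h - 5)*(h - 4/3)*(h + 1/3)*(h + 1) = h^4 - 5*h^3 - 13*h^2/9 + 61*h/9 + 20/9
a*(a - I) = a^2 - I*a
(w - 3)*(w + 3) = w^2 - 9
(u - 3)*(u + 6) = u^2 + 3*u - 18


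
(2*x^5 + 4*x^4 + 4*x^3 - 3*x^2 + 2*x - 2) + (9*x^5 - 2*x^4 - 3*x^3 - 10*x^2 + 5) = 11*x^5 + 2*x^4 + x^3 - 13*x^2 + 2*x + 3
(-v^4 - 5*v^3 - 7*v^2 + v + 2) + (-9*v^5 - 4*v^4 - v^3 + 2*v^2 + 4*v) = -9*v^5 - 5*v^4 - 6*v^3 - 5*v^2 + 5*v + 2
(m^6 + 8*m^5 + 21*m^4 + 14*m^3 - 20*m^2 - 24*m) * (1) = m^6 + 8*m^5 + 21*m^4 + 14*m^3 - 20*m^2 - 24*m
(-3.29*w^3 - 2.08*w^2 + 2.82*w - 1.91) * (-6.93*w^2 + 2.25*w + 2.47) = 22.7997*w^5 + 7.0119*w^4 - 32.3489*w^3 + 14.4437*w^2 + 2.6679*w - 4.7177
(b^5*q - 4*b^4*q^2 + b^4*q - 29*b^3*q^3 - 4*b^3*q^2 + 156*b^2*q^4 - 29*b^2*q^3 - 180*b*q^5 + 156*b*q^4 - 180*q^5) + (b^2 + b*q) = b^5*q - 4*b^4*q^2 + b^4*q - 29*b^3*q^3 - 4*b^3*q^2 + 156*b^2*q^4 - 29*b^2*q^3 + b^2 - 180*b*q^5 + 156*b*q^4 + b*q - 180*q^5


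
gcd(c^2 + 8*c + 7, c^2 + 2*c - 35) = c + 7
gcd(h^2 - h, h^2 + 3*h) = h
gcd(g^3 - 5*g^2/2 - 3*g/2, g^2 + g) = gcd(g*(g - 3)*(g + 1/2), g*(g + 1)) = g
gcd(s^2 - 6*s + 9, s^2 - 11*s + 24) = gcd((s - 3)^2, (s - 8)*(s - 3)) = s - 3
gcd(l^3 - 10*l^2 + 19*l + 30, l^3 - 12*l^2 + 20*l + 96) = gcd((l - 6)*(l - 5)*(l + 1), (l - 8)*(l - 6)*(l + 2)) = l - 6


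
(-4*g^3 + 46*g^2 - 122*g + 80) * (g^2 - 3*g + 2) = -4*g^5 + 58*g^4 - 268*g^3 + 538*g^2 - 484*g + 160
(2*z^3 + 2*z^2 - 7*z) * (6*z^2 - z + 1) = 12*z^5 + 10*z^4 - 42*z^3 + 9*z^2 - 7*z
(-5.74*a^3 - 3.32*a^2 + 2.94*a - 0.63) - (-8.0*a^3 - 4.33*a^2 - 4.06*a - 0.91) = 2.26*a^3 + 1.01*a^2 + 7.0*a + 0.28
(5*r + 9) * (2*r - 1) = 10*r^2 + 13*r - 9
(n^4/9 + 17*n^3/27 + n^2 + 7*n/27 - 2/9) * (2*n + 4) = 2*n^5/9 + 46*n^4/27 + 122*n^3/27 + 122*n^2/27 + 16*n/27 - 8/9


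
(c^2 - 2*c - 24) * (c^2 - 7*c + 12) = c^4 - 9*c^3 + 2*c^2 + 144*c - 288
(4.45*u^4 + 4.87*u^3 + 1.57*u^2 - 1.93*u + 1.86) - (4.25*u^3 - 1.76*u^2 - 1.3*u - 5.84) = 4.45*u^4 + 0.62*u^3 + 3.33*u^2 - 0.63*u + 7.7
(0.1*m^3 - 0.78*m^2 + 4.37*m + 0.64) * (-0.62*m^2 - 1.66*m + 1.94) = -0.062*m^5 + 0.3176*m^4 - 1.2206*m^3 - 9.1642*m^2 + 7.4154*m + 1.2416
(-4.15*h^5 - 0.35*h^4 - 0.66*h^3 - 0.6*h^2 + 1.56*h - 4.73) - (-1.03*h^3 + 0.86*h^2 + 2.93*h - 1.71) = -4.15*h^5 - 0.35*h^4 + 0.37*h^3 - 1.46*h^2 - 1.37*h - 3.02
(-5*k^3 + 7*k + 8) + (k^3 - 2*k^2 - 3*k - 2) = -4*k^3 - 2*k^2 + 4*k + 6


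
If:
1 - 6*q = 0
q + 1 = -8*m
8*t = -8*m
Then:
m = -7/48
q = 1/6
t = 7/48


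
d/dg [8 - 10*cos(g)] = 10*sin(g)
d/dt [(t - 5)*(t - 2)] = 2*t - 7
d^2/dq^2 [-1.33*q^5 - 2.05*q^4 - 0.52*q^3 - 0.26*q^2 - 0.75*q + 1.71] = -26.6*q^3 - 24.6*q^2 - 3.12*q - 0.52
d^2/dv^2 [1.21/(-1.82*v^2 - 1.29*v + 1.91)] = (8.016008*v^2 + 5.681676*v - 1.21*(3.64*v + 1.29)*(7.28*v + 2.58) - 8.412404)/(1.82*v^2 + 1.29*v - 1.91)^3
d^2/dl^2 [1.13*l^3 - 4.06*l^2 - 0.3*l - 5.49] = 6.78*l - 8.12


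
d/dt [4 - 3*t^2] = -6*t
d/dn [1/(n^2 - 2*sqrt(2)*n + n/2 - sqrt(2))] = 2*(-4*n - 1 + 4*sqrt(2))/(2*n^2 - 4*sqrt(2)*n + n - 2*sqrt(2))^2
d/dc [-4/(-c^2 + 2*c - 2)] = 8*(1 - c)/(c^2 - 2*c + 2)^2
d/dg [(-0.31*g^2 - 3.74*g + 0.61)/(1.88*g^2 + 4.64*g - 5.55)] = (5.5928*g^2 + 1.1474*g + 17.9266)/(3.5344*g^4 + 17.4464*g^3 + 0.6616*g^2 - 51.504*g + 30.8025)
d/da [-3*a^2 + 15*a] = 15 - 6*a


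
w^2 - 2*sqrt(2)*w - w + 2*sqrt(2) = (w - 1)*(w - 2*sqrt(2))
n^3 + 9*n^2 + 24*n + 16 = (n + 1)*(n + 4)^2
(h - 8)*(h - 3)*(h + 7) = h^3 - 4*h^2 - 53*h + 168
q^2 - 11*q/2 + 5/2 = (q - 5)*(q - 1/2)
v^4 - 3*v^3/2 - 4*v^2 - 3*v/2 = v*(v - 3)*(v + 1/2)*(v + 1)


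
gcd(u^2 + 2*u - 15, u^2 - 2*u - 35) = u + 5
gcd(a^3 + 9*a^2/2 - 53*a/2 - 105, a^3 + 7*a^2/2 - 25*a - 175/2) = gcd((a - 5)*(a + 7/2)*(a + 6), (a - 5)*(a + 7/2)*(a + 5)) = a^2 - 3*a/2 - 35/2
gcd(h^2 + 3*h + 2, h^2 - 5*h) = 1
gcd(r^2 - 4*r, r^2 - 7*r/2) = r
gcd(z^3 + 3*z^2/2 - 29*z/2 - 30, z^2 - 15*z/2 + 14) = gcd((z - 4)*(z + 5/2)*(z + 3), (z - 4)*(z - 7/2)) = z - 4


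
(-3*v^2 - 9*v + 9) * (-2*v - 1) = 6*v^3 + 21*v^2 - 9*v - 9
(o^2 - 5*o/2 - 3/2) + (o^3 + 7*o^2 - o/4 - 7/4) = o^3 + 8*o^2 - 11*o/4 - 13/4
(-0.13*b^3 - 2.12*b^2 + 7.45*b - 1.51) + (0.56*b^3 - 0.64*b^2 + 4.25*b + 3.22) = 0.43*b^3 - 2.76*b^2 + 11.7*b + 1.71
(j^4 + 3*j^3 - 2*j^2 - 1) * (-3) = -3*j^4 - 9*j^3 + 6*j^2 + 3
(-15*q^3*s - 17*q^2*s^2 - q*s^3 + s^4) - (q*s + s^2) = -15*q^3*s - 17*q^2*s^2 - q*s^3 - q*s + s^4 - s^2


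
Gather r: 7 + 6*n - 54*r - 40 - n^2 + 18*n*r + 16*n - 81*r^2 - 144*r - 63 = -n^2 + 22*n - 81*r^2 + r*(18*n - 198) - 96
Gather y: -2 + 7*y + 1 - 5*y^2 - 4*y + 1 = -5*y^2 + 3*y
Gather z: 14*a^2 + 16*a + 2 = 14*a^2 + 16*a + 2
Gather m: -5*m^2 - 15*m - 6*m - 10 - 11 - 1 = -5*m^2 - 21*m - 22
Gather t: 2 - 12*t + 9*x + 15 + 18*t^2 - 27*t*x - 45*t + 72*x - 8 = 18*t^2 + t*(-27*x - 57) + 81*x + 9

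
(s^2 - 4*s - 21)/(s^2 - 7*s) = (s + 3)/s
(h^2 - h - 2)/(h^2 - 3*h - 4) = (h - 2)/(h - 4)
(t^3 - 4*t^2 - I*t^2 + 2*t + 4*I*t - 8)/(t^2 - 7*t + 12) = (t^2 - I*t + 2)/(t - 3)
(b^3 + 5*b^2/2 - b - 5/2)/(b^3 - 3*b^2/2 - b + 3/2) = (2*b + 5)/(2*b - 3)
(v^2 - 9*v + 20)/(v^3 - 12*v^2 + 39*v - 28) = (v - 5)/(v^2 - 8*v + 7)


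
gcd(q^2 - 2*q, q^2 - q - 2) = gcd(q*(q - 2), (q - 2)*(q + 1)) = q - 2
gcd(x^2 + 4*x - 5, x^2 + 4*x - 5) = x^2 + 4*x - 5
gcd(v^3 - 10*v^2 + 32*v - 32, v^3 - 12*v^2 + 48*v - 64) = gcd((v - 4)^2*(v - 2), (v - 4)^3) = v^2 - 8*v + 16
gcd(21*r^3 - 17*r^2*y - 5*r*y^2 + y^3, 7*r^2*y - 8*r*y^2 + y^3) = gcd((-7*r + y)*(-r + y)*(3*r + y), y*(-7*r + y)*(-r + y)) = 7*r^2 - 8*r*y + y^2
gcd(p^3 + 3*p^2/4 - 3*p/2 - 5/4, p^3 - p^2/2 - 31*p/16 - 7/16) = p + 1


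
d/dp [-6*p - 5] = -6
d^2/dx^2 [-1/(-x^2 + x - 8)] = 2*(-x^2 + x + (2*x - 1)^2 - 8)/(x^2 - x + 8)^3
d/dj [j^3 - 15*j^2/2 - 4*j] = 3*j^2 - 15*j - 4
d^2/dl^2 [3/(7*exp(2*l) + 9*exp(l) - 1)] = 3*(2*(14*exp(l) + 9)^2*exp(l) - (28*exp(l) + 9)*(7*exp(2*l) + 9*exp(l) - 1))*exp(l)/(7*exp(2*l) + 9*exp(l) - 1)^3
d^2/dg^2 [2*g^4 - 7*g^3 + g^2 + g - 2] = 24*g^2 - 42*g + 2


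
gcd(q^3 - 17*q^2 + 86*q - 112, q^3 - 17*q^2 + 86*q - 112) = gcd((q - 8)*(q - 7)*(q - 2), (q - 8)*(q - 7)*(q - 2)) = q^3 - 17*q^2 + 86*q - 112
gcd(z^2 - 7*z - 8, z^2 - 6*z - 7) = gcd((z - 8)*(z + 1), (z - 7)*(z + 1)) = z + 1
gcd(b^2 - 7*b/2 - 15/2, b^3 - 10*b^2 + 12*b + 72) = 1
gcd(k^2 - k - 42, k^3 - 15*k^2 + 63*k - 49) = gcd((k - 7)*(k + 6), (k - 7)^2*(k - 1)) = k - 7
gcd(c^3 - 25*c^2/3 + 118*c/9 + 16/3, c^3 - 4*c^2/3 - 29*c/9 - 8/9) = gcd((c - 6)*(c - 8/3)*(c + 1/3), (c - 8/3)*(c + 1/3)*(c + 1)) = c^2 - 7*c/3 - 8/9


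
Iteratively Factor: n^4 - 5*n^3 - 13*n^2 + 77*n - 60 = (n - 3)*(n^3 - 2*n^2 - 19*n + 20) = (n - 3)*(n + 4)*(n^2 - 6*n + 5) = (n - 3)*(n - 1)*(n + 4)*(n - 5)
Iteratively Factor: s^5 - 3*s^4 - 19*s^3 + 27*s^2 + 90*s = (s + 3)*(s^4 - 6*s^3 - s^2 + 30*s) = (s + 2)*(s + 3)*(s^3 - 8*s^2 + 15*s) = (s - 5)*(s + 2)*(s + 3)*(s^2 - 3*s) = (s - 5)*(s - 3)*(s + 2)*(s + 3)*(s)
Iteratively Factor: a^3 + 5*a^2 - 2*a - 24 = (a + 3)*(a^2 + 2*a - 8) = (a + 3)*(a + 4)*(a - 2)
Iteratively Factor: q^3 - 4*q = (q)*(q^2 - 4) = q*(q + 2)*(q - 2)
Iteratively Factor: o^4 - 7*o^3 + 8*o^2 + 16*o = (o)*(o^3 - 7*o^2 + 8*o + 16) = o*(o + 1)*(o^2 - 8*o + 16) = o*(o - 4)*(o + 1)*(o - 4)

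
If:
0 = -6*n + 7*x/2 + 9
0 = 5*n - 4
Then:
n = 4/5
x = -6/5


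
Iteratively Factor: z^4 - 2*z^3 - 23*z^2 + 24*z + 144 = (z - 4)*(z^3 + 2*z^2 - 15*z - 36) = (z - 4)*(z + 3)*(z^2 - z - 12) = (z - 4)*(z + 3)^2*(z - 4)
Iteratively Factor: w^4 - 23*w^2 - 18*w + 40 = (w - 1)*(w^3 + w^2 - 22*w - 40) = (w - 5)*(w - 1)*(w^2 + 6*w + 8) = (w - 5)*(w - 1)*(w + 2)*(w + 4)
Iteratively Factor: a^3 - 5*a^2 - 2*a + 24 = (a - 4)*(a^2 - a - 6) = (a - 4)*(a + 2)*(a - 3)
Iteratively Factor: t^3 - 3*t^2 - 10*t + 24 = (t - 2)*(t^2 - t - 12) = (t - 2)*(t + 3)*(t - 4)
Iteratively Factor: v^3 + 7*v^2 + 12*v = (v)*(v^2 + 7*v + 12) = v*(v + 4)*(v + 3)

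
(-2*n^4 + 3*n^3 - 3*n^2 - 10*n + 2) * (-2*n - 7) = 4*n^5 + 8*n^4 - 15*n^3 + 41*n^2 + 66*n - 14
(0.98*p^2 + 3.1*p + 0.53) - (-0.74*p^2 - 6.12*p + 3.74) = 1.72*p^2 + 9.22*p - 3.21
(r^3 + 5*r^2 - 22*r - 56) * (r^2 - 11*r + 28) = r^5 - 6*r^4 - 49*r^3 + 326*r^2 - 1568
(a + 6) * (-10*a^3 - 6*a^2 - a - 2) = -10*a^4 - 66*a^3 - 37*a^2 - 8*a - 12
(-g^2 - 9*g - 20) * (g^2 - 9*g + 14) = -g^4 + 47*g^2 + 54*g - 280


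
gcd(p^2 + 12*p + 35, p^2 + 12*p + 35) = p^2 + 12*p + 35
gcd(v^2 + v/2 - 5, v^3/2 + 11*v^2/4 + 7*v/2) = 1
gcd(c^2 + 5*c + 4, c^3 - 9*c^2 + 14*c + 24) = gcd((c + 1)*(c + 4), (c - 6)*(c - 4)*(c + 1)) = c + 1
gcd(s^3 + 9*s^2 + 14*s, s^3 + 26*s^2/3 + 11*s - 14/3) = s^2 + 9*s + 14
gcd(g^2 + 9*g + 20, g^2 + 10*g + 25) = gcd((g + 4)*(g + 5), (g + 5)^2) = g + 5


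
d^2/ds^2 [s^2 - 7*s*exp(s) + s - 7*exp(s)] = -7*s*exp(s) - 21*exp(s) + 2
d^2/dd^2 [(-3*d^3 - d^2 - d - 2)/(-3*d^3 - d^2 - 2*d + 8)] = 2*(-27*d^5 + 531*d^4 + 245*d^3 + 66*d^2 + 756*d + 104)/(27*d^9 + 27*d^8 + 63*d^7 - 179*d^6 - 102*d^5 - 300*d^4 + 488*d^3 + 96*d^2 + 384*d - 512)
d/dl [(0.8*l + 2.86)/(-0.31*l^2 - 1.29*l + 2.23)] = (0.248*l^2 + 1.7732*l + 5.4734)/(0.0961*l^4 + 0.7998*l^3 + 0.2815*l^2 - 5.7534*l + 4.9729)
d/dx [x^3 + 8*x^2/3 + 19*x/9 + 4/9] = 3*x^2 + 16*x/3 + 19/9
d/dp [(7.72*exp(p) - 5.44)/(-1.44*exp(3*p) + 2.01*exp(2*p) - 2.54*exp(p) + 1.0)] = (22.2336*exp(3*p) - 39.018*exp(2*p) + 21.8688*exp(p) - 6.0976)*exp(p)/(2.0736*exp(6*p) - 5.7888*exp(5*p) + 11.3553*exp(4*p) - 13.0908*exp(3*p) + 10.4716*exp(2*p) - 5.08*exp(p) + 1.0)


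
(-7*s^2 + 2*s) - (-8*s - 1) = -7*s^2 + 10*s + 1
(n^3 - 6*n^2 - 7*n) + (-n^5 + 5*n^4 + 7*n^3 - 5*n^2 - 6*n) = -n^5 + 5*n^4 + 8*n^3 - 11*n^2 - 13*n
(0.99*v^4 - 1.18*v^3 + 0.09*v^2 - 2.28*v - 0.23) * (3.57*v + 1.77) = 3.5343*v^5 - 2.4603*v^4 - 1.7673*v^3 - 7.9803*v^2 - 4.8567*v - 0.4071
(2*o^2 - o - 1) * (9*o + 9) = 18*o^3 + 9*o^2 - 18*o - 9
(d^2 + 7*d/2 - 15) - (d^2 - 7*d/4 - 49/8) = 21*d/4 - 71/8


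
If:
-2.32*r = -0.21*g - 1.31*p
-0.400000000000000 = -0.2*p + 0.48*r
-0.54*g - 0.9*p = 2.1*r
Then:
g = -21.52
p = 7.53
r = 2.31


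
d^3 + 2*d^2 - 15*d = d*(d - 3)*(d + 5)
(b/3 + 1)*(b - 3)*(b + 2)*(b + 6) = b^4/3 + 8*b^3/3 + b^2 - 24*b - 36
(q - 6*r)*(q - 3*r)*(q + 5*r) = q^3 - 4*q^2*r - 27*q*r^2 + 90*r^3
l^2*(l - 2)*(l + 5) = l^4 + 3*l^3 - 10*l^2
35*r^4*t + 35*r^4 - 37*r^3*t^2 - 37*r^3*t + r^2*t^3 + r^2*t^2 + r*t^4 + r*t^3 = (-5*r + t)*(-r + t)*(7*r + t)*(r*t + r)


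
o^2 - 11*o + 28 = (o - 7)*(o - 4)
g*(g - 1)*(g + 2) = g^3 + g^2 - 2*g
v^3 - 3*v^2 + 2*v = v*(v - 2)*(v - 1)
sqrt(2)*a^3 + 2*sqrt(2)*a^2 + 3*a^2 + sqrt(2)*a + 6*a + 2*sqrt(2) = (a + 2)*(a + sqrt(2))*(sqrt(2)*a + 1)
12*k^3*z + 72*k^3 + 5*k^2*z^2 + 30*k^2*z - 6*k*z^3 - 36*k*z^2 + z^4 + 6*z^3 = (-4*k + z)*(-3*k + z)*(k + z)*(z + 6)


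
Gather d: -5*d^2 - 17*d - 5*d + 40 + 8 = -5*d^2 - 22*d + 48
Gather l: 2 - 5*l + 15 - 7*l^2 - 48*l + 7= -7*l^2 - 53*l + 24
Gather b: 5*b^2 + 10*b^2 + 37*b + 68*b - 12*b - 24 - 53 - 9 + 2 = 15*b^2 + 93*b - 84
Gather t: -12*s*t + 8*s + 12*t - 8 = 8*s + t*(12 - 12*s) - 8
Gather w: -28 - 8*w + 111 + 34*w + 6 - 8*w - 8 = 18*w + 81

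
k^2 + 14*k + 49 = (k + 7)^2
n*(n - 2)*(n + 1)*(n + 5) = n^4 + 4*n^3 - 7*n^2 - 10*n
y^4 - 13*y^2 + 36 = (y - 3)*(y - 2)*(y + 2)*(y + 3)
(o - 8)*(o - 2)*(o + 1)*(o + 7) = o^4 - 2*o^3 - 57*o^2 + 58*o + 112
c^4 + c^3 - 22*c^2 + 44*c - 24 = (c - 2)^2*(c - 1)*(c + 6)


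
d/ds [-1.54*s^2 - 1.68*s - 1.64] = -3.08*s - 1.68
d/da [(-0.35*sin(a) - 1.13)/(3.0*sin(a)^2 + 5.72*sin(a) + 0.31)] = (1.05*sin(a)^2 + 6.78*sin(a) + 6.3551)*cos(a)/(9.0*sin(a)^4 + 34.32*sin(a)^3 + 34.5784*sin(a)^2 + 3.5464*sin(a) + 0.0961)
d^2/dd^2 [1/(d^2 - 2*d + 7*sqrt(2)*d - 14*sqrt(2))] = 2*(-d^2 - 7*sqrt(2)*d + 2*d + (2*d - 2 + 7*sqrt(2))^2 + 14*sqrt(2))/(d^2 - 2*d + 7*sqrt(2)*d - 14*sqrt(2))^3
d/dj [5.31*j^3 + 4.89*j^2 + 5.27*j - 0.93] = 15.93*j^2 + 9.78*j + 5.27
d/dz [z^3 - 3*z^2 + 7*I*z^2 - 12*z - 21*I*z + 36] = 3*z^2 + z*(-6 + 14*I) - 12 - 21*I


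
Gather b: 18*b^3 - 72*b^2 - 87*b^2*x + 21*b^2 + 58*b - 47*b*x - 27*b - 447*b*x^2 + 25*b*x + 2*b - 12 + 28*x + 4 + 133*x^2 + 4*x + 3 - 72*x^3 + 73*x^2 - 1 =18*b^3 + b^2*(-87*x - 51) + b*(-447*x^2 - 22*x + 33) - 72*x^3 + 206*x^2 + 32*x - 6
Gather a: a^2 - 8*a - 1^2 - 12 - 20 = a^2 - 8*a - 33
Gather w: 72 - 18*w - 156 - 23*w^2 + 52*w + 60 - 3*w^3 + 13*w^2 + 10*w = -3*w^3 - 10*w^2 + 44*w - 24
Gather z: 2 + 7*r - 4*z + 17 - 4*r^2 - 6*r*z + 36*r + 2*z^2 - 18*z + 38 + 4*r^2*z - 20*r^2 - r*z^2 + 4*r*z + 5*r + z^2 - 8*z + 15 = -24*r^2 + 48*r + z^2*(3 - r) + z*(4*r^2 - 2*r - 30) + 72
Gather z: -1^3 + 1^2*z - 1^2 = z - 2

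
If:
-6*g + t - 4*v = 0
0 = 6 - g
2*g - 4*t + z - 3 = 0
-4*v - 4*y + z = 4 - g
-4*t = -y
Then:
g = 6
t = 29/13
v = -439/52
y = 116/13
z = -1/13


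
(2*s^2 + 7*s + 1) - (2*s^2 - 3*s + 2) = 10*s - 1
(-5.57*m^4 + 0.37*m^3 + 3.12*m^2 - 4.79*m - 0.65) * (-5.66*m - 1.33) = 31.5262*m^5 + 5.3139*m^4 - 18.1513*m^3 + 22.9618*m^2 + 10.0497*m + 0.8645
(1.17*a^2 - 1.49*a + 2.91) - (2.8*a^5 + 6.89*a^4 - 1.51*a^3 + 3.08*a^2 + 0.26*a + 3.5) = -2.8*a^5 - 6.89*a^4 + 1.51*a^3 - 1.91*a^2 - 1.75*a - 0.59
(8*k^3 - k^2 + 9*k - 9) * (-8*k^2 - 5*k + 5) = -64*k^5 - 32*k^4 - 27*k^3 + 22*k^2 + 90*k - 45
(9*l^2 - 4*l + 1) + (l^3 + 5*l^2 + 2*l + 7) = l^3 + 14*l^2 - 2*l + 8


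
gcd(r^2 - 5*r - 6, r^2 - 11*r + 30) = r - 6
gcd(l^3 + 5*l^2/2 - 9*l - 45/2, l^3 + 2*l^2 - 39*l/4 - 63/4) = l - 3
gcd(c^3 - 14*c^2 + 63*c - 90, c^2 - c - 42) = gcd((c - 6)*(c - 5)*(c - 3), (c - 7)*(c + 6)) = 1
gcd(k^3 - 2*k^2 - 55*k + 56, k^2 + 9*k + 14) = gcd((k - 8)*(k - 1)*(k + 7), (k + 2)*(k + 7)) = k + 7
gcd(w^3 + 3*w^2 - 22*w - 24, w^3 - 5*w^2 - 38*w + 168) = w^2 + 2*w - 24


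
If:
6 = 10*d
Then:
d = 3/5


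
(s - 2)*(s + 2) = s^2 - 4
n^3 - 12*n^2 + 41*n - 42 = (n - 7)*(n - 3)*(n - 2)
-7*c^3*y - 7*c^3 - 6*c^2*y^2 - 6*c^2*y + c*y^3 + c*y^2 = (-7*c + y)*(c + y)*(c*y + c)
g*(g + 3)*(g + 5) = g^3 + 8*g^2 + 15*g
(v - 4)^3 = v^3 - 12*v^2 + 48*v - 64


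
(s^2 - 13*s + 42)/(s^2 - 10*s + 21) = (s - 6)/(s - 3)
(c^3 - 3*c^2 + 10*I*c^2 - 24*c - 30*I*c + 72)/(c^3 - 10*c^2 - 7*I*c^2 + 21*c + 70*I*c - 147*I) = (c^2 + 10*I*c - 24)/(c^2 - 7*c*(1 + I) + 49*I)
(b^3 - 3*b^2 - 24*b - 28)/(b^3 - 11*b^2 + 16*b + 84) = (b + 2)/(b - 6)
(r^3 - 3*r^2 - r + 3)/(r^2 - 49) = (r^3 - 3*r^2 - r + 3)/(r^2 - 49)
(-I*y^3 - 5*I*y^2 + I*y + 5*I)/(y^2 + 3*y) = I*(-y^3 - 5*y^2 + y + 5)/(y*(y + 3))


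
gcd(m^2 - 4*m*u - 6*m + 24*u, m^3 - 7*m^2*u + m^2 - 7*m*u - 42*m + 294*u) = m - 6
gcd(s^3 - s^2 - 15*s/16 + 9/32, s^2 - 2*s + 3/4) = s - 3/2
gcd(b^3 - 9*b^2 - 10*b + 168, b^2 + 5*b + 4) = b + 4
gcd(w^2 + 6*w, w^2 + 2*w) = w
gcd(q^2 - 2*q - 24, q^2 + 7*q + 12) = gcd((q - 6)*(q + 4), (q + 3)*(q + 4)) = q + 4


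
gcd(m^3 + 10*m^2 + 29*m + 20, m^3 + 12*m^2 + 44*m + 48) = m + 4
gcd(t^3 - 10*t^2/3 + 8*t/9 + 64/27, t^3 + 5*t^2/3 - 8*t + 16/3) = t - 4/3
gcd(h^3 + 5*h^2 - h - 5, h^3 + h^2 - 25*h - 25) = h^2 + 6*h + 5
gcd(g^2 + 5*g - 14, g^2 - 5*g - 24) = 1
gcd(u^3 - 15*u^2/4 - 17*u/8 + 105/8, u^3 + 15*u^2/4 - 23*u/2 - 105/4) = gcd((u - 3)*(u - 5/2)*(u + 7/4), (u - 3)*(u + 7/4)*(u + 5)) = u^2 - 5*u/4 - 21/4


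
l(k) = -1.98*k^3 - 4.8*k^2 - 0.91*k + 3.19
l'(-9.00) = -395.65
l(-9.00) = 1066.00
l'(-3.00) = -25.57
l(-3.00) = 16.18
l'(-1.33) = 1.35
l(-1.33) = 0.57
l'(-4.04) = -59.08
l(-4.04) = 59.08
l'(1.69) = -34.10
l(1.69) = -21.61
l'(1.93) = -41.56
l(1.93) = -30.68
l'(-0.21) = 0.84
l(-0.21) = 3.19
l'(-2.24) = -9.21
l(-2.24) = 3.40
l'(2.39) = -57.78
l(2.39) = -53.43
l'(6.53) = -316.88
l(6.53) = -758.75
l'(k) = -5.94*k^2 - 9.6*k - 0.91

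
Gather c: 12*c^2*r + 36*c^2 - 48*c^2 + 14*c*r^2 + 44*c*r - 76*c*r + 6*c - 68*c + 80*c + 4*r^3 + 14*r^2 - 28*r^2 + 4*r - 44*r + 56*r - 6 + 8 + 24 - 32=c^2*(12*r - 12) + c*(14*r^2 - 32*r + 18) + 4*r^3 - 14*r^2 + 16*r - 6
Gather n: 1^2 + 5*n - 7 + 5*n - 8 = 10*n - 14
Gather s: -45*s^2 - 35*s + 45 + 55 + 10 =-45*s^2 - 35*s + 110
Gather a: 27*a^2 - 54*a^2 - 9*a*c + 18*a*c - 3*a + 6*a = -27*a^2 + a*(9*c + 3)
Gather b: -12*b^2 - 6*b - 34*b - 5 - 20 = -12*b^2 - 40*b - 25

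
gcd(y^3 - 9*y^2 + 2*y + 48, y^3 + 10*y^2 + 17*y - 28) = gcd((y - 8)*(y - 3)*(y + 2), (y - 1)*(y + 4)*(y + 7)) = 1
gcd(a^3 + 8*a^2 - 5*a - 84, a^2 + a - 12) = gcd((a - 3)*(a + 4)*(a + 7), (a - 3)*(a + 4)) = a^2 + a - 12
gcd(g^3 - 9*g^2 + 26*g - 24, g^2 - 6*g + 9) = g - 3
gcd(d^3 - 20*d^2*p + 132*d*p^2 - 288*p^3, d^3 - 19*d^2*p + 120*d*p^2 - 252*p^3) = d^2 - 12*d*p + 36*p^2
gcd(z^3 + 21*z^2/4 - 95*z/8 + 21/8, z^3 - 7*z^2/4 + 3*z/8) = z^2 - 7*z/4 + 3/8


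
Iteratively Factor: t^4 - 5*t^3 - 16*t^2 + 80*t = (t + 4)*(t^3 - 9*t^2 + 20*t) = (t - 4)*(t + 4)*(t^2 - 5*t) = (t - 5)*(t - 4)*(t + 4)*(t)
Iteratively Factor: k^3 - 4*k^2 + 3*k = (k - 3)*(k^2 - k) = k*(k - 3)*(k - 1)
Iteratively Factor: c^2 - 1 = (c - 1)*(c + 1)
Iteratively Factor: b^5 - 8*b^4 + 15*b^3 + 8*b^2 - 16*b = (b - 1)*(b^4 - 7*b^3 + 8*b^2 + 16*b) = (b - 4)*(b - 1)*(b^3 - 3*b^2 - 4*b) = (b - 4)^2*(b - 1)*(b^2 + b) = b*(b - 4)^2*(b - 1)*(b + 1)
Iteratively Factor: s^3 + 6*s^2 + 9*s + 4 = (s + 1)*(s^2 + 5*s + 4) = (s + 1)^2*(s + 4)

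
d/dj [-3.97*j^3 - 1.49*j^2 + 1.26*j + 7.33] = -11.91*j^2 - 2.98*j + 1.26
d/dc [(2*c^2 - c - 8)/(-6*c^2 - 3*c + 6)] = 2*(-2*c^2 - 12*c - 5)/(3*(4*c^4 + 4*c^3 - 7*c^2 - 4*c + 4))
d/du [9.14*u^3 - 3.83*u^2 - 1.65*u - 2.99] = 27.42*u^2 - 7.66*u - 1.65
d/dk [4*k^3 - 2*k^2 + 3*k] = 12*k^2 - 4*k + 3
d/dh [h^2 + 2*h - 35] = 2*h + 2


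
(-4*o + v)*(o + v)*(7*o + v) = -28*o^3 - 25*o^2*v + 4*o*v^2 + v^3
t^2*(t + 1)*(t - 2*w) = t^4 - 2*t^3*w + t^3 - 2*t^2*w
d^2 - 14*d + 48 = (d - 8)*(d - 6)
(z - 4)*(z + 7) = z^2 + 3*z - 28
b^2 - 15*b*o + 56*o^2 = (b - 8*o)*(b - 7*o)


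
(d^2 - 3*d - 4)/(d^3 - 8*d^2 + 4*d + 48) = (d + 1)/(d^2 - 4*d - 12)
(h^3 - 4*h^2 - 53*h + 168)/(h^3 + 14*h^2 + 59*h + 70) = (h^2 - 11*h + 24)/(h^2 + 7*h + 10)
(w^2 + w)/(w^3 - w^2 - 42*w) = (w + 1)/(w^2 - w - 42)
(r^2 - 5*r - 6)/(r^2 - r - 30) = (r + 1)/(r + 5)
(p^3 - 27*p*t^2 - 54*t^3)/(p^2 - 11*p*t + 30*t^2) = (p^2 + 6*p*t + 9*t^2)/(p - 5*t)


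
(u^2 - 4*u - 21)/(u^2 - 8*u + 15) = (u^2 - 4*u - 21)/(u^2 - 8*u + 15)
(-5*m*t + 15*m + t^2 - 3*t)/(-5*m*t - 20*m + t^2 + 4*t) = (t - 3)/(t + 4)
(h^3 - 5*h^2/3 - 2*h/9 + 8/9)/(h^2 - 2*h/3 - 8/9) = h - 1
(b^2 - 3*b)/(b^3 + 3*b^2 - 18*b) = 1/(b + 6)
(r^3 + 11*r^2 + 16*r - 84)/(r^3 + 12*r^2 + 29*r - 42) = (r - 2)/(r - 1)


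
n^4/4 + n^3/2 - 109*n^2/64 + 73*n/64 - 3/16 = (n/4 + 1)*(n - 1)*(n - 3/4)*(n - 1/4)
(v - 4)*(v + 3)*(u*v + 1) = u*v^3 - u*v^2 - 12*u*v + v^2 - v - 12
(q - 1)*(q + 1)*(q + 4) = q^3 + 4*q^2 - q - 4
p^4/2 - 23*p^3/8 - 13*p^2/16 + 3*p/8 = p*(p/2 + 1/4)*(p - 6)*(p - 1/4)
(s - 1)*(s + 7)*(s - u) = s^3 - s^2*u + 6*s^2 - 6*s*u - 7*s + 7*u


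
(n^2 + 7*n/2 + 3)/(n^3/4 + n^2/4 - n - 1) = 2*(2*n + 3)/(n^2 - n - 2)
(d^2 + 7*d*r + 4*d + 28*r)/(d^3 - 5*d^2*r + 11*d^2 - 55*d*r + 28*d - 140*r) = (-d - 7*r)/(-d^2 + 5*d*r - 7*d + 35*r)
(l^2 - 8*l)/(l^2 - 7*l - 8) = l/(l + 1)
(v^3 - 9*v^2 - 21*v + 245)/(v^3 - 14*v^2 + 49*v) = (v + 5)/v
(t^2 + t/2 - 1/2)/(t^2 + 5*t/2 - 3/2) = (t + 1)/(t + 3)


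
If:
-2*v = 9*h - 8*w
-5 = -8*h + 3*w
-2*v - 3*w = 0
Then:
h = 55/61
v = -135/122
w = 45/61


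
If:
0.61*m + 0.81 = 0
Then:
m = -1.33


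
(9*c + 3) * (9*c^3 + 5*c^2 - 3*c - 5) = 81*c^4 + 72*c^3 - 12*c^2 - 54*c - 15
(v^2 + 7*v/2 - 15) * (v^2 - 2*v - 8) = v^4 + 3*v^3/2 - 30*v^2 + 2*v + 120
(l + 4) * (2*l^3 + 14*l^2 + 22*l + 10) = 2*l^4 + 22*l^3 + 78*l^2 + 98*l + 40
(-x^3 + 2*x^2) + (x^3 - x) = 2*x^2 - x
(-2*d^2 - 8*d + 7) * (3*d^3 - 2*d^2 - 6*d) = -6*d^5 - 20*d^4 + 49*d^3 + 34*d^2 - 42*d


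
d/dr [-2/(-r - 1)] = -2/(r + 1)^2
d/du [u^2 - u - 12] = 2*u - 1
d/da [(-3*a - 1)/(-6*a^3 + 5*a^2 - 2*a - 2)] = (-36*a^3 - 3*a^2 + 10*a + 4)/(36*a^6 - 60*a^5 + 49*a^4 + 4*a^3 - 16*a^2 + 8*a + 4)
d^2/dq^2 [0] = 0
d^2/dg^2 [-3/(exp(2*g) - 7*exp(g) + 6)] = 3*(-2*(2*exp(g) - 7)^2*exp(g) + (4*exp(g) - 7)*(exp(2*g) - 7*exp(g) + 6))*exp(g)/(exp(2*g) - 7*exp(g) + 6)^3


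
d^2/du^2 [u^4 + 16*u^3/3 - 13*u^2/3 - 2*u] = 12*u^2 + 32*u - 26/3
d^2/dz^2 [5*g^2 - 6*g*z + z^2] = 2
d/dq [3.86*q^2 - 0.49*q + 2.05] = 7.72*q - 0.49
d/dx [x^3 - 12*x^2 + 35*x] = 3*x^2 - 24*x + 35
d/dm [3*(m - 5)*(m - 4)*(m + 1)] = 9*m^2 - 48*m + 33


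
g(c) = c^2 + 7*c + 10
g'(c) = 2*c + 7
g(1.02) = 18.18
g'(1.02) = 9.04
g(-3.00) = -2.00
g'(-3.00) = 1.00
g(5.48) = 78.39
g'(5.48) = 17.96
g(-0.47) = 6.93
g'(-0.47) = 6.06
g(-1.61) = 1.32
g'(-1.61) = 3.78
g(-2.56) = -1.37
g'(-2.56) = 1.88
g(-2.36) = -0.95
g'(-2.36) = 2.28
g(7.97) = 129.31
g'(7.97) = 22.94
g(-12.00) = 70.00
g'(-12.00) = -17.00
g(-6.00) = 4.00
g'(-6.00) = -5.00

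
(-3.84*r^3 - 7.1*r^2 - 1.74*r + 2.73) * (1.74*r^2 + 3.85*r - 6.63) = -6.6816*r^5 - 27.138*r^4 - 4.9034*r^3 + 45.1242*r^2 + 22.0467*r - 18.0999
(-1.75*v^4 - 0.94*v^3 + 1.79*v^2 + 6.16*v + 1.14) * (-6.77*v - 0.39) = 11.8475*v^5 + 7.0463*v^4 - 11.7517*v^3 - 42.4013*v^2 - 10.1202*v - 0.4446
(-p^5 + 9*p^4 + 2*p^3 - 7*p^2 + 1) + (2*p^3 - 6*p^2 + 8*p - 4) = -p^5 + 9*p^4 + 4*p^3 - 13*p^2 + 8*p - 3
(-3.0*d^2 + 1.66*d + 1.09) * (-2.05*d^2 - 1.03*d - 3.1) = 6.15*d^4 - 0.313*d^3 + 5.3557*d^2 - 6.2687*d - 3.379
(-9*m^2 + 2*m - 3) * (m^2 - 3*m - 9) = -9*m^4 + 29*m^3 + 72*m^2 - 9*m + 27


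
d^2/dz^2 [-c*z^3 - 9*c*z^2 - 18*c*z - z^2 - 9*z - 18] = -6*c*z - 18*c - 2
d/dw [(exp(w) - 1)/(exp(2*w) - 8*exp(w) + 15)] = (2*(1 - exp(w))*(exp(w) - 4) + exp(2*w) - 8*exp(w) + 15)*exp(w)/(exp(2*w) - 8*exp(w) + 15)^2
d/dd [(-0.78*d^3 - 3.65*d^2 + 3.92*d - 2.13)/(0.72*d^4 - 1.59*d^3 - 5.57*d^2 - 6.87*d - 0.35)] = (0.5616*d^6 + 5.256*d^5 - 9.92610000000001*d^4 + 29.3172*d^3 + 37.5688*d^2 - 21.1732*d - 16.0051)/(0.5184*d^8 - 2.2896*d^7 - 5.4927*d^6 + 7.8198*d^5 + 52.3675*d^4 + 77.6448*d^3 + 51.0959*d^2 + 4.809*d + 0.1225)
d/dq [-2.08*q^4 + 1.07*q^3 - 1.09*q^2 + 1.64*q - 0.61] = -8.32*q^3 + 3.21*q^2 - 2.18*q + 1.64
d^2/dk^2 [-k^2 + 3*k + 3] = -2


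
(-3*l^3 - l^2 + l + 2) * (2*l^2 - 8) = -6*l^5 - 2*l^4 + 26*l^3 + 12*l^2 - 8*l - 16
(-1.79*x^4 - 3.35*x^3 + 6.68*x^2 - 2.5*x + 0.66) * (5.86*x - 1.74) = -10.4894*x^5 - 16.5164*x^4 + 44.9738*x^3 - 26.2732*x^2 + 8.2176*x - 1.1484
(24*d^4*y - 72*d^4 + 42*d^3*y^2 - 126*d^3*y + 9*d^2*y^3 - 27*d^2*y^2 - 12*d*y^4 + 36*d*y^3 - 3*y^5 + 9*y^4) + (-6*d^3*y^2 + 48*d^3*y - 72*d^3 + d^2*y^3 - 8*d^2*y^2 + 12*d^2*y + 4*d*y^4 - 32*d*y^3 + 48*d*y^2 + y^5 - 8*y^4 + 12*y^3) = 24*d^4*y - 72*d^4 + 36*d^3*y^2 - 78*d^3*y - 72*d^3 + 10*d^2*y^3 - 35*d^2*y^2 + 12*d^2*y - 8*d*y^4 + 4*d*y^3 + 48*d*y^2 - 2*y^5 + y^4 + 12*y^3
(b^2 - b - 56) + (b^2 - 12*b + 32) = 2*b^2 - 13*b - 24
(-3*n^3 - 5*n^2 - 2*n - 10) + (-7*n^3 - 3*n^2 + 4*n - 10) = -10*n^3 - 8*n^2 + 2*n - 20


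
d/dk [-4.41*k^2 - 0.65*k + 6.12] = -8.82*k - 0.65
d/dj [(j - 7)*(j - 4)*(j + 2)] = 3*j^2 - 18*j + 6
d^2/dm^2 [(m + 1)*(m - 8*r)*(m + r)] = 6*m - 14*r + 2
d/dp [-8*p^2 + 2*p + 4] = 2 - 16*p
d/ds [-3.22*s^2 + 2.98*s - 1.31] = 2.98 - 6.44*s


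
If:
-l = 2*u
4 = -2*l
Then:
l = -2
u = 1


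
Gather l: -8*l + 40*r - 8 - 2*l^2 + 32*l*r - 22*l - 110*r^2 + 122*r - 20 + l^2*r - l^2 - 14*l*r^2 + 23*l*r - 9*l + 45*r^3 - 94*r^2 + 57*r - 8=l^2*(r - 3) + l*(-14*r^2 + 55*r - 39) + 45*r^3 - 204*r^2 + 219*r - 36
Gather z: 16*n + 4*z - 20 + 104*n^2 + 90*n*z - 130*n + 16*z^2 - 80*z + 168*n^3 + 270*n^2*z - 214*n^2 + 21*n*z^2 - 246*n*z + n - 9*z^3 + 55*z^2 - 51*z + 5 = 168*n^3 - 110*n^2 - 113*n - 9*z^3 + z^2*(21*n + 71) + z*(270*n^2 - 156*n - 127) - 15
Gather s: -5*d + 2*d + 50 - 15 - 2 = 33 - 3*d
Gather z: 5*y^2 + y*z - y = 5*y^2 + y*z - y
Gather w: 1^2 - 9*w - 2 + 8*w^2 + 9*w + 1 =8*w^2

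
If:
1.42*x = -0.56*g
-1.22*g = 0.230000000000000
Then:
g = -0.19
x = 0.07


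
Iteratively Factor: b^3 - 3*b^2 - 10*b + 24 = (b - 4)*(b^2 + b - 6) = (b - 4)*(b + 3)*(b - 2)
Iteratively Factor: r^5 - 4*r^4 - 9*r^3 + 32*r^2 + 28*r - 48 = (r + 2)*(r^4 - 6*r^3 + 3*r^2 + 26*r - 24) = (r + 2)^2*(r^3 - 8*r^2 + 19*r - 12) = (r - 4)*(r + 2)^2*(r^2 - 4*r + 3) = (r - 4)*(r - 1)*(r + 2)^2*(r - 3)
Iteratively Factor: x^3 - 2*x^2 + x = (x)*(x^2 - 2*x + 1) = x*(x - 1)*(x - 1)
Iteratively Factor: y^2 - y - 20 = (y - 5)*(y + 4)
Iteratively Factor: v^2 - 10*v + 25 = (v - 5)*(v - 5)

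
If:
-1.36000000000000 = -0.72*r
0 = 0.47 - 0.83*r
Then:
No Solution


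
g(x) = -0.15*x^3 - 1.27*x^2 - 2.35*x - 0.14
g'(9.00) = -61.66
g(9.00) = -233.51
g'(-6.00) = -3.31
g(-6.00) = 0.64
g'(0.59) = -4.01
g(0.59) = -2.00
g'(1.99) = -9.19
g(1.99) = -11.03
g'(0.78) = -4.60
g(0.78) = -2.82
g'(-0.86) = -0.50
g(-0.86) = 1.04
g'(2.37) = -10.90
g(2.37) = -14.84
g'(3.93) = -19.28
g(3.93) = -38.10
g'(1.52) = -7.25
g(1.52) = -7.17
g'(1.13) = -5.79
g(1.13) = -4.63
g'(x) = -0.45*x^2 - 2.54*x - 2.35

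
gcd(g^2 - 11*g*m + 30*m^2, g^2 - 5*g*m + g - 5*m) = g - 5*m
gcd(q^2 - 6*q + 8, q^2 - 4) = q - 2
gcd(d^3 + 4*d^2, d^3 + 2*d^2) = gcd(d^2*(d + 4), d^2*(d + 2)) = d^2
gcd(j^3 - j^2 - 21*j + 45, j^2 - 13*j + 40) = 1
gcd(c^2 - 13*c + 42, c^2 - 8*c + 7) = c - 7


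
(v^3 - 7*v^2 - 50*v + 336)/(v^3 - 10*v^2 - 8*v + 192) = (v + 7)/(v + 4)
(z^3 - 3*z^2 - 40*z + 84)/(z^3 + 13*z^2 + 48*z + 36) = (z^2 - 9*z + 14)/(z^2 + 7*z + 6)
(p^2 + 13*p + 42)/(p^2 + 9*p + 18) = (p + 7)/(p + 3)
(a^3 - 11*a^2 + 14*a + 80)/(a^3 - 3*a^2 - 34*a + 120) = (a^2 - 6*a - 16)/(a^2 + 2*a - 24)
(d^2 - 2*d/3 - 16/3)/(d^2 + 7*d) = (3*d^2 - 2*d - 16)/(3*d*(d + 7))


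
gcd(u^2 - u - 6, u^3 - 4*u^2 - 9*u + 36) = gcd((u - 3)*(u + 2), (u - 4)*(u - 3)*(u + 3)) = u - 3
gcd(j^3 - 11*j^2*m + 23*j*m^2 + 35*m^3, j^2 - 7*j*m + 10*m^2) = j - 5*m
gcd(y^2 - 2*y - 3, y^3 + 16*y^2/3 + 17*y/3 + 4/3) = y + 1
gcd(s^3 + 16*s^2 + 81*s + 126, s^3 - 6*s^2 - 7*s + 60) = s + 3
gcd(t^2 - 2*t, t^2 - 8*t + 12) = t - 2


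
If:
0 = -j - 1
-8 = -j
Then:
No Solution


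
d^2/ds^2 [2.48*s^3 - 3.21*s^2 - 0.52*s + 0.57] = 14.88*s - 6.42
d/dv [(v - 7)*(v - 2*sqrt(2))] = 2*v - 7 - 2*sqrt(2)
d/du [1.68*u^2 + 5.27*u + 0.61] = 3.36*u + 5.27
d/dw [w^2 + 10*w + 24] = 2*w + 10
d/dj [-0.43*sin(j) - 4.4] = -0.43*cos(j)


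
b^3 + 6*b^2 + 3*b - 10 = (b - 1)*(b + 2)*(b + 5)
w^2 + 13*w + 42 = (w + 6)*(w + 7)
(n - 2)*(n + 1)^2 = n^3 - 3*n - 2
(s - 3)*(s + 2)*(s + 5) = s^3 + 4*s^2 - 11*s - 30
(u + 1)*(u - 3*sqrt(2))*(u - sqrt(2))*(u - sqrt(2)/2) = u^4 - 9*sqrt(2)*u^3/2 + u^3 - 9*sqrt(2)*u^2/2 + 10*u^2 - 3*sqrt(2)*u + 10*u - 3*sqrt(2)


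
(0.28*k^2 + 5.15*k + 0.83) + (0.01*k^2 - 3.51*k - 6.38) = 0.29*k^2 + 1.64*k - 5.55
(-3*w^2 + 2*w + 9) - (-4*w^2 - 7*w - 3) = w^2 + 9*w + 12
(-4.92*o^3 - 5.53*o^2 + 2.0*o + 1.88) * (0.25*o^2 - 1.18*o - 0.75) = -1.23*o^5 + 4.4231*o^4 + 10.7154*o^3 + 2.2575*o^2 - 3.7184*o - 1.41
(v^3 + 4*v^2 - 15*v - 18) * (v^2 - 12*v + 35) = v^5 - 8*v^4 - 28*v^3 + 302*v^2 - 309*v - 630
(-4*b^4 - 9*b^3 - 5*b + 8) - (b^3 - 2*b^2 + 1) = -4*b^4 - 10*b^3 + 2*b^2 - 5*b + 7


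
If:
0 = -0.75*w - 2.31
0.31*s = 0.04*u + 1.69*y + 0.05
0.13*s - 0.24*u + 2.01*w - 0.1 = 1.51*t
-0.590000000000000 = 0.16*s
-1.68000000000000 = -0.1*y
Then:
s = -3.69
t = 113.07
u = -739.63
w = -3.08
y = 16.80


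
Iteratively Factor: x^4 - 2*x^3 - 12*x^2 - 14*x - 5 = (x - 5)*(x^3 + 3*x^2 + 3*x + 1) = (x - 5)*(x + 1)*(x^2 + 2*x + 1) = (x - 5)*(x + 1)^2*(x + 1)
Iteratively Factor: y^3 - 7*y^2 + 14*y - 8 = (y - 4)*(y^2 - 3*y + 2) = (y - 4)*(y - 2)*(y - 1)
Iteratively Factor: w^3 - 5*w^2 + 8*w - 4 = (w - 2)*(w^2 - 3*w + 2) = (w - 2)*(w - 1)*(w - 2)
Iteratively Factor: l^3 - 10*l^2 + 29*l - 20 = (l - 5)*(l^2 - 5*l + 4) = (l - 5)*(l - 1)*(l - 4)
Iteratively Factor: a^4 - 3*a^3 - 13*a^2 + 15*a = (a - 1)*(a^3 - 2*a^2 - 15*a) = (a - 1)*(a + 3)*(a^2 - 5*a) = (a - 5)*(a - 1)*(a + 3)*(a)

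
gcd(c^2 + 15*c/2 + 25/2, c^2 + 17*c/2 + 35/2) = c + 5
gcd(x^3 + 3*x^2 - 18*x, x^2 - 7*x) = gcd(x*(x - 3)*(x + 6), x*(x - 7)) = x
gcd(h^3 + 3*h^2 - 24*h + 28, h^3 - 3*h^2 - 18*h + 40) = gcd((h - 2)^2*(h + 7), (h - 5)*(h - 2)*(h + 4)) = h - 2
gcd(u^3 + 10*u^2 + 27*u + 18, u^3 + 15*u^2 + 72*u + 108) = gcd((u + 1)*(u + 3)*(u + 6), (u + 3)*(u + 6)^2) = u^2 + 9*u + 18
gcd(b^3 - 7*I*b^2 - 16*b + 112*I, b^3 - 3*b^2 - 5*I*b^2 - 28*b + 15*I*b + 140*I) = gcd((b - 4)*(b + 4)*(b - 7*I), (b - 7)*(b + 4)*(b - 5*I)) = b + 4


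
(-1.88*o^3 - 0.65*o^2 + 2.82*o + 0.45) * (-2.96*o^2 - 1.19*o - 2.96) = 5.5648*o^5 + 4.1612*o^4 - 2.0089*o^3 - 2.7638*o^2 - 8.8827*o - 1.332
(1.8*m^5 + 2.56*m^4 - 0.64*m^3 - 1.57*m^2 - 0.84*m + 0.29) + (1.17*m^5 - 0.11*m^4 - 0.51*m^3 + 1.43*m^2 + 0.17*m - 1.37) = 2.97*m^5 + 2.45*m^4 - 1.15*m^3 - 0.14*m^2 - 0.67*m - 1.08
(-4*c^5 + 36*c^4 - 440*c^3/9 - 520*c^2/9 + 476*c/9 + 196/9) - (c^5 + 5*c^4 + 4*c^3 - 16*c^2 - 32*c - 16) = -5*c^5 + 31*c^4 - 476*c^3/9 - 376*c^2/9 + 764*c/9 + 340/9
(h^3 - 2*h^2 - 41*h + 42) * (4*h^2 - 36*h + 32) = 4*h^5 - 44*h^4 - 60*h^3 + 1580*h^2 - 2824*h + 1344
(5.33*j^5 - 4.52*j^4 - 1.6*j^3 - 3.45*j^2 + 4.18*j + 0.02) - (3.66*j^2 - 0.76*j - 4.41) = 5.33*j^5 - 4.52*j^4 - 1.6*j^3 - 7.11*j^2 + 4.94*j + 4.43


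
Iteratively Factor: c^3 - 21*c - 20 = (c + 4)*(c^2 - 4*c - 5) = (c - 5)*(c + 4)*(c + 1)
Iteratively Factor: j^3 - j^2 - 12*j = (j + 3)*(j^2 - 4*j) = j*(j + 3)*(j - 4)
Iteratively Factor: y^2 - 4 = (y + 2)*(y - 2)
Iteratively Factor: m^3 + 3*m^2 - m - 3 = (m + 3)*(m^2 - 1) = (m + 1)*(m + 3)*(m - 1)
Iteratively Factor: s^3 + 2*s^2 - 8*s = (s + 4)*(s^2 - 2*s) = (s - 2)*(s + 4)*(s)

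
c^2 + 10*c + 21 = (c + 3)*(c + 7)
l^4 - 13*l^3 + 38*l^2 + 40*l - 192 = (l - 8)*(l - 4)*(l - 3)*(l + 2)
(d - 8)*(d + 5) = d^2 - 3*d - 40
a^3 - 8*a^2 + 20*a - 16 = (a - 4)*(a - 2)^2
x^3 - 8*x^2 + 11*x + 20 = (x - 5)*(x - 4)*(x + 1)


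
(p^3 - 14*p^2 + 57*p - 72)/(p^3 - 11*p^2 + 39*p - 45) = (p - 8)/(p - 5)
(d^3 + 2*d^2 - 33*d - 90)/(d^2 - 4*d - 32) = (-d^3 - 2*d^2 + 33*d + 90)/(-d^2 + 4*d + 32)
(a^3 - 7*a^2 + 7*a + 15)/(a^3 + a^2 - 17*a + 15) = (a^2 - 4*a - 5)/(a^2 + 4*a - 5)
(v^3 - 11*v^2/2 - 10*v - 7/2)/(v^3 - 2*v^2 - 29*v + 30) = (2*v^3 - 11*v^2 - 20*v - 7)/(2*(v^3 - 2*v^2 - 29*v + 30))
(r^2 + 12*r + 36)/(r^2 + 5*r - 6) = (r + 6)/(r - 1)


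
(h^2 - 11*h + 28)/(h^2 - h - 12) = (h - 7)/(h + 3)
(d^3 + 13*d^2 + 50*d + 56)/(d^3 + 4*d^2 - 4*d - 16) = (d + 7)/(d - 2)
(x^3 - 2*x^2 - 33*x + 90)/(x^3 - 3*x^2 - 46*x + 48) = (x^2 - 8*x + 15)/(x^2 - 9*x + 8)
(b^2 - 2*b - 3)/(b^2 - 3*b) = (b + 1)/b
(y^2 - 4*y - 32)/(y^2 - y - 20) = (y - 8)/(y - 5)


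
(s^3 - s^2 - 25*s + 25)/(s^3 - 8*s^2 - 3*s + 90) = (s^2 + 4*s - 5)/(s^2 - 3*s - 18)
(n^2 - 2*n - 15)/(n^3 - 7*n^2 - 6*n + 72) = (n - 5)/(n^2 - 10*n + 24)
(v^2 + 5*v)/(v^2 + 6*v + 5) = v/(v + 1)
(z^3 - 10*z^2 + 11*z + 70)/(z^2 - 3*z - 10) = z - 7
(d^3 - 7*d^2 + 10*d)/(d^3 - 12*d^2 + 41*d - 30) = d*(d - 2)/(d^2 - 7*d + 6)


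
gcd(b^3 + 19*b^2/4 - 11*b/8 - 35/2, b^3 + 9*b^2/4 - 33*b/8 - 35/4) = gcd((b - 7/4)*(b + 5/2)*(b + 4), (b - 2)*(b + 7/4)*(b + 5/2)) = b + 5/2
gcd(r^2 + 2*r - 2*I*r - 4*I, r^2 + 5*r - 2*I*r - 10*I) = r - 2*I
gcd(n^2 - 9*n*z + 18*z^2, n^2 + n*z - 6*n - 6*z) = 1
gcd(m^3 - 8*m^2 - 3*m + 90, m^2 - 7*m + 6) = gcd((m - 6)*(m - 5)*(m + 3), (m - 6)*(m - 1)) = m - 6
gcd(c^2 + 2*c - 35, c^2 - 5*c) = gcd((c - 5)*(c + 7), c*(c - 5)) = c - 5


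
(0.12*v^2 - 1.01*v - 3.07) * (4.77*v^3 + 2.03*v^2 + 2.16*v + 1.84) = 0.5724*v^5 - 4.5741*v^4 - 16.435*v^3 - 8.1929*v^2 - 8.4896*v - 5.6488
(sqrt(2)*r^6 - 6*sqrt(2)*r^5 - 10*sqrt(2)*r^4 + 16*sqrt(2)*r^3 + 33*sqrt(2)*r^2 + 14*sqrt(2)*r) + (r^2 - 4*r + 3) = sqrt(2)*r^6 - 6*sqrt(2)*r^5 - 10*sqrt(2)*r^4 + 16*sqrt(2)*r^3 + r^2 + 33*sqrt(2)*r^2 - 4*r + 14*sqrt(2)*r + 3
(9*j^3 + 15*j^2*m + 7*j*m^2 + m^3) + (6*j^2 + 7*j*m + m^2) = 9*j^3 + 15*j^2*m + 6*j^2 + 7*j*m^2 + 7*j*m + m^3 + m^2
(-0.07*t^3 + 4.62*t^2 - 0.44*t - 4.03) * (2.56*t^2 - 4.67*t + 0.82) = -0.1792*t^5 + 12.1541*t^4 - 22.7592*t^3 - 4.4736*t^2 + 18.4593*t - 3.3046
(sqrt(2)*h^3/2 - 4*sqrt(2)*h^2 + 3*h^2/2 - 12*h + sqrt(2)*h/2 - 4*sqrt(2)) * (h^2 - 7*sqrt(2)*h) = sqrt(2)*h^5/2 - 4*sqrt(2)*h^4 - 11*h^4/2 - 10*sqrt(2)*h^3 + 44*h^3 - 7*h^2 + 80*sqrt(2)*h^2 + 56*h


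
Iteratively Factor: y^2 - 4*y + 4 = (y - 2)*(y - 2)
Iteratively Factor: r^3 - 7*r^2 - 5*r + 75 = (r - 5)*(r^2 - 2*r - 15) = (r - 5)*(r + 3)*(r - 5)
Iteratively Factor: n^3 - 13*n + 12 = (n + 4)*(n^2 - 4*n + 3) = (n - 1)*(n + 4)*(n - 3)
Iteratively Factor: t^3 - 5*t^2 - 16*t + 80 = (t - 5)*(t^2 - 16) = (t - 5)*(t - 4)*(t + 4)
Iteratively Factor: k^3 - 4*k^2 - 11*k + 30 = (k + 3)*(k^2 - 7*k + 10) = (k - 5)*(k + 3)*(k - 2)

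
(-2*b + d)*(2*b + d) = -4*b^2 + d^2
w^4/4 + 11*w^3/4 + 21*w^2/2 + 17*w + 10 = (w/2 + 1)^2*(w + 2)*(w + 5)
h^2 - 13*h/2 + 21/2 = (h - 7/2)*(h - 3)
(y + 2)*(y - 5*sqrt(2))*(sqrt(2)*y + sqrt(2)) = sqrt(2)*y^3 - 10*y^2 + 3*sqrt(2)*y^2 - 30*y + 2*sqrt(2)*y - 20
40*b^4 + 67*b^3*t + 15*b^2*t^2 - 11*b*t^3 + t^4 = (-8*b + t)*(-5*b + t)*(b + t)^2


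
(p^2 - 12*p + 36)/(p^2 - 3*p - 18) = (p - 6)/(p + 3)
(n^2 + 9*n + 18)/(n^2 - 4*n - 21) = (n + 6)/(n - 7)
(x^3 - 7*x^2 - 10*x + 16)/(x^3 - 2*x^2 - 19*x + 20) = (x^2 - 6*x - 16)/(x^2 - x - 20)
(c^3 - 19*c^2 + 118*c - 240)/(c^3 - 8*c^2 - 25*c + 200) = (c - 6)/(c + 5)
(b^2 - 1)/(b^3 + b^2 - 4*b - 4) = (b - 1)/(b^2 - 4)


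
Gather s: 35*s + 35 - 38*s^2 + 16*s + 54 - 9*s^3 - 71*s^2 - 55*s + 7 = -9*s^3 - 109*s^2 - 4*s + 96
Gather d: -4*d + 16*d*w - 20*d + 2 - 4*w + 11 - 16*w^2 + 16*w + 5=d*(16*w - 24) - 16*w^2 + 12*w + 18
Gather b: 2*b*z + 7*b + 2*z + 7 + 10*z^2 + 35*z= b*(2*z + 7) + 10*z^2 + 37*z + 7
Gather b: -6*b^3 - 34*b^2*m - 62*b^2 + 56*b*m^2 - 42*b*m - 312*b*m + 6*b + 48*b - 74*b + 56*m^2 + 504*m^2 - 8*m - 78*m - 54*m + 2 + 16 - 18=-6*b^3 + b^2*(-34*m - 62) + b*(56*m^2 - 354*m - 20) + 560*m^2 - 140*m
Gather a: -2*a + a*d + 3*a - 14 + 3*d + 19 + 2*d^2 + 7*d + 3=a*(d + 1) + 2*d^2 + 10*d + 8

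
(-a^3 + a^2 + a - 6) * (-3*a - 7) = 3*a^4 + 4*a^3 - 10*a^2 + 11*a + 42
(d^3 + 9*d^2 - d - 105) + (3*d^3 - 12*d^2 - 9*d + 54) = 4*d^3 - 3*d^2 - 10*d - 51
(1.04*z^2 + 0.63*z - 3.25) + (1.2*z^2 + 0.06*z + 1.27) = 2.24*z^2 + 0.69*z - 1.98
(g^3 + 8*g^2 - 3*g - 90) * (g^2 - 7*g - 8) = g^5 + g^4 - 67*g^3 - 133*g^2 + 654*g + 720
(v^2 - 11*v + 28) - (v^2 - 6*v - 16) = 44 - 5*v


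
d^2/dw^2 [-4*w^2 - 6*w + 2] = -8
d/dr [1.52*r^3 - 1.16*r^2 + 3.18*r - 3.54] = 4.56*r^2 - 2.32*r + 3.18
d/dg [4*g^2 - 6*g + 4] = 8*g - 6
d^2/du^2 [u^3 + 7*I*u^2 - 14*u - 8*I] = 6*u + 14*I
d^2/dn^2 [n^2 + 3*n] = 2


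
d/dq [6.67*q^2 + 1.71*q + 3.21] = 13.34*q + 1.71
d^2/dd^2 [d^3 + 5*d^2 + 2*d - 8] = 6*d + 10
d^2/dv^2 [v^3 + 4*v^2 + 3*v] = 6*v + 8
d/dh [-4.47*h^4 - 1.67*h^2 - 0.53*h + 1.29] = -17.88*h^3 - 3.34*h - 0.53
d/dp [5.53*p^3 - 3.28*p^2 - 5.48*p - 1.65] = 16.59*p^2 - 6.56*p - 5.48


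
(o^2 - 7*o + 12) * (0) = 0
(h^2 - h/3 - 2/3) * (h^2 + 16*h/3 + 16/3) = h^4 + 5*h^3 + 26*h^2/9 - 16*h/3 - 32/9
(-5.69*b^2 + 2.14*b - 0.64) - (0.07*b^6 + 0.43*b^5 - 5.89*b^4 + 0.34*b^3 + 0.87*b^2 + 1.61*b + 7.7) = -0.07*b^6 - 0.43*b^5 + 5.89*b^4 - 0.34*b^3 - 6.56*b^2 + 0.53*b - 8.34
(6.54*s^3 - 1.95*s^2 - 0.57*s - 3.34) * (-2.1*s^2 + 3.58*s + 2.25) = -13.734*s^5 + 27.5082*s^4 + 8.931*s^3 + 0.5859*s^2 - 13.2397*s - 7.515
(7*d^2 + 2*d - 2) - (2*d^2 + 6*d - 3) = 5*d^2 - 4*d + 1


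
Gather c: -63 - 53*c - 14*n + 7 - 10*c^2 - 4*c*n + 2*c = -10*c^2 + c*(-4*n - 51) - 14*n - 56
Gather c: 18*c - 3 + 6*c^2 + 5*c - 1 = 6*c^2 + 23*c - 4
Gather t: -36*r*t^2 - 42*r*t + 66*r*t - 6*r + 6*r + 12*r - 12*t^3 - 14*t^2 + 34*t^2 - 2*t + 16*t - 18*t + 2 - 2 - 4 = 12*r - 12*t^3 + t^2*(20 - 36*r) + t*(24*r - 4) - 4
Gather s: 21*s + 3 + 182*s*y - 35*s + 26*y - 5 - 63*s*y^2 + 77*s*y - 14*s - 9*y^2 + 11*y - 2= s*(-63*y^2 + 259*y - 28) - 9*y^2 + 37*y - 4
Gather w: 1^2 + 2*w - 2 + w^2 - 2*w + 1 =w^2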